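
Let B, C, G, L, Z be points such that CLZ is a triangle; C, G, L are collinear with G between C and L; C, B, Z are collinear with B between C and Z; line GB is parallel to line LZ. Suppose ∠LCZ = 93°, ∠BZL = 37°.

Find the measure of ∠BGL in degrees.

∠BGL = 130°

1. ∠CZL = 37°  [B on ray ZC]
2. ∠CLZ = 50°  [△CLZ]
3. ∠BGC = 50°  [GB∥LZ, corresponding at G]
4. ∠BGL = 130°  [linear pair at G on CL]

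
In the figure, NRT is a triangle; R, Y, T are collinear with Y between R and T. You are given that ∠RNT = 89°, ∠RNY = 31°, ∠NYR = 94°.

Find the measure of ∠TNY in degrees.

∠TNY = 58°

1. ∠NRY = 55°  [△NRY]
2. ∠NYT = 86°  [linear pair at Y on RT]
3. ∠NRT = 55°  [Y on ray RT]
4. ∠NTR = 36°  [△NRT]
5. ∠NTY = 36°  [Y on ray TR]
6. ∠TNY = 58°  [△NYT]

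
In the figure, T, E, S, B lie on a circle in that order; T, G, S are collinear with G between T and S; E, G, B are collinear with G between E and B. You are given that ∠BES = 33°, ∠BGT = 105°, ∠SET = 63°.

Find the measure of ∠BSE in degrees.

∠BSE = 72°

1. ∠BTS = 33°  [same arc SB]
2. ∠BGS = 75°  [linear pair at G on TS]
3. ∠SBT = 117°  [cyclic TESB, opposite ∠E+∠B]
4. ∠BST = 30°  [△TSB]
5. ∠EBS = 75°  [△SGB]
6. ∠BSE = 72°  [△ESB]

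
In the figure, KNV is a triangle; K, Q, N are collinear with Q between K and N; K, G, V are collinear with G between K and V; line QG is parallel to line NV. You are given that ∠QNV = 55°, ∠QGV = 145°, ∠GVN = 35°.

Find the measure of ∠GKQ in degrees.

∠GKQ = 90°

1. ∠KNV = 55°  [Q on ray NK]
2. ∠KGQ = 35°  [linear pair at G on KV]
3. ∠GQK = 55°  [QG∥NV, corresponding at Q]
4. ∠GKQ = 90°  [△KQG]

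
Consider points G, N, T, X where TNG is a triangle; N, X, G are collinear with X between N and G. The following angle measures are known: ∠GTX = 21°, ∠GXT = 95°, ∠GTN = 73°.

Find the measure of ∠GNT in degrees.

∠GNT = 43°

1. ∠TGX = 64°  [△TXG]
2. ∠NGT = 64°  [X on ray GN]
3. ∠GNT = 43°  [△TNG]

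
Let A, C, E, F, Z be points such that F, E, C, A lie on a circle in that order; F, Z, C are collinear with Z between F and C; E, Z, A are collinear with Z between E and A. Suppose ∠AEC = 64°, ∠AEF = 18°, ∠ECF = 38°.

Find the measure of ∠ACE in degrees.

1. ∠EAF = 38°  [same arc FE]
2. ∠AFE = 124°  [△FEA]
3. ∠ACE = 56°  [cyclic FECA, opposite ∠F+∠C]

∠ACE = 56°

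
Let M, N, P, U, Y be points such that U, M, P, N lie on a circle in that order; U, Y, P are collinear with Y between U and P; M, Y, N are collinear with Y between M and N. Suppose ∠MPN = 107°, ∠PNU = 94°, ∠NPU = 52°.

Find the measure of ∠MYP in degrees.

1. ∠MUN = 73°  [cyclic UMPN, opposite ∠U+∠P]
2. ∠NUP = 34°  [△UPN]
3. ∠NMU = 52°  [same arc UN]
4. ∠MNU = 55°  [△UMN]
5. ∠NMP = 34°  [same arc PN]
6. ∠MPU = 55°  [same arc UM]
7. ∠MYP = 91°  [△MYP]

∠MYP = 91°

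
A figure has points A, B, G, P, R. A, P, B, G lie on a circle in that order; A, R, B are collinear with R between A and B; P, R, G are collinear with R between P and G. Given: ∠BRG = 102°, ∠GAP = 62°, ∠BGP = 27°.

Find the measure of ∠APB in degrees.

∠APB = 86°

1. ∠ARP = 102°  [vertical angles at R]
2. ∠GBP = 118°  [cyclic APBG, opposite ∠A+∠B]
3. ∠BAP = 27°  [same arc PB]
4. ∠BPG = 35°  [△PBG]
5. ∠BRP = 78°  [linear pair at R on AB]
6. ∠ABP = 67°  [△PRB]
7. ∠APB = 86°  [△APB]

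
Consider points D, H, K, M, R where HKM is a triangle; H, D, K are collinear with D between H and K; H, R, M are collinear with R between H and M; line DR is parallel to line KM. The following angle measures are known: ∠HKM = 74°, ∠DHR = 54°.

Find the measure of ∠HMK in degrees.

1. ∠HDR = 74°  [DR∥KM, corresponding at D]
2. ∠DRH = 52°  [△HDR]
3. ∠HMK = 52°  [DR∥KM, corresponding at R]

∠HMK = 52°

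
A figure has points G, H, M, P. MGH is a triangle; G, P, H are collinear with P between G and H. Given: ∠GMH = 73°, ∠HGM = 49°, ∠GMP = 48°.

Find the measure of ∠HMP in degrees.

1. ∠GHM = 58°  [△MGH]
2. ∠MGP = 49°  [P on ray GH]
3. ∠GPM = 83°  [△MGP]
4. ∠MHP = 58°  [P on ray HG]
5. ∠HPM = 97°  [linear pair at P on GH]
6. ∠HMP = 25°  [△MPH]

∠HMP = 25°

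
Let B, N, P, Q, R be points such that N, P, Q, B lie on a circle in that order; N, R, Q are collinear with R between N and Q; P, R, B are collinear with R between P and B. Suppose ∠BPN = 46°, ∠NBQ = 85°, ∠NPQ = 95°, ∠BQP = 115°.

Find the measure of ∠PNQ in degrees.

∠PNQ = 16°

1. ∠BQN = 46°  [same arc NB]
2. ∠BNQ = 49°  [△NQB]
3. ∠BPQ = 49°  [same arc QB]
4. ∠PBQ = 16°  [△PQB]
5. ∠PNQ = 16°  [same arc PQ]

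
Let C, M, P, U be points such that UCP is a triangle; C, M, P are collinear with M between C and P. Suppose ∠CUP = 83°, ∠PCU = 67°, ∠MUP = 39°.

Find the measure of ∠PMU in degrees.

1. ∠CPU = 30°  [△UCP]
2. ∠MPU = 30°  [M on ray PC]
3. ∠PMU = 111°  [△UMP]

∠PMU = 111°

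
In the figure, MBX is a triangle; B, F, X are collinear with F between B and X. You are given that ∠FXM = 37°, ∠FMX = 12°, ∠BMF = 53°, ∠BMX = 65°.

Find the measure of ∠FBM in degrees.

1. ∠BXM = 37°  [F on ray XB]
2. ∠MBX = 78°  [△MBX]
3. ∠FBM = 78°  [F on ray BX]

∠FBM = 78°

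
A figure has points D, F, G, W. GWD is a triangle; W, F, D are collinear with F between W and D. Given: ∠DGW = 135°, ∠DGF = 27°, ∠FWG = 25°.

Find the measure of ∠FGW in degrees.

1. ∠DWG = 25°  [F on ray WD]
2. ∠GDW = 20°  [△GWD]
3. ∠FDG = 20°  [F on ray DW]
4. ∠DFG = 133°  [△GFD]
5. ∠GFW = 47°  [linear pair at F on WD]
6. ∠FGW = 108°  [△GWF]

∠FGW = 108°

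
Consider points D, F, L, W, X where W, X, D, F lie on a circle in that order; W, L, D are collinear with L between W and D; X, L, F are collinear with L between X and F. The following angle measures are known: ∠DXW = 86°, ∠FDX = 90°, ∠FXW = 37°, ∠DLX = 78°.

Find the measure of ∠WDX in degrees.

∠WDX = 53°

1. ∠FWX = 90°  [cyclic WXDF, opposite ∠W+∠D]
2. ∠WFX = 53°  [△WXF]
3. ∠WDX = 53°  [same arc WX]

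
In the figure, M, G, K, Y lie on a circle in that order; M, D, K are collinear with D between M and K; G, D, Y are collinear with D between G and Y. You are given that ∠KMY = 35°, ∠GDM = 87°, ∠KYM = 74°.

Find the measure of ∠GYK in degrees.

∠GYK = 22°

1. ∠MKY = 71°  [△MKY]
2. ∠KDY = 87°  [vertical angles at D]
3. ∠GYK = 22°  [△KDY]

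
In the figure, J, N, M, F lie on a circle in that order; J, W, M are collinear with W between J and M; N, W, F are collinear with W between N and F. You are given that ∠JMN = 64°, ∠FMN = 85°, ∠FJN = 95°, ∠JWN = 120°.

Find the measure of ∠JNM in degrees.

1. ∠JFN = 64°  [same arc JN]
2. ∠FNJ = 21°  [△JNF]
3. ∠MJN = 39°  [△JWN]
4. ∠JNM = 77°  [△JNM]

∠JNM = 77°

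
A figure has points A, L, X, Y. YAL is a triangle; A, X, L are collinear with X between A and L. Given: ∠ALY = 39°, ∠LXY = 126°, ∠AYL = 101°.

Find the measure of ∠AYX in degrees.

1. ∠LAY = 40°  [△YAL]
2. ∠AXY = 54°  [linear pair at X on AL]
3. ∠XAY = 40°  [X on ray AL]
4. ∠AYX = 86°  [△YAX]

∠AYX = 86°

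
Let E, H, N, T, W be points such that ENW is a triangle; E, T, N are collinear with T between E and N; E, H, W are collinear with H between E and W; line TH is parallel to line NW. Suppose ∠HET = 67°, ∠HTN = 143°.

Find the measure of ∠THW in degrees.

1. ∠ETH = 37°  [linear pair at T on EN]
2. ∠EHT = 76°  [△ETH]
3. ∠THW = 104°  [linear pair at H on EW]

∠THW = 104°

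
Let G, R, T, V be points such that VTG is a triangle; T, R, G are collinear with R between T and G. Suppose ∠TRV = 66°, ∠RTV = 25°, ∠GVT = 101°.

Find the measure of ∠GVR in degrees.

∠GVR = 12°

1. ∠GRV = 114°  [linear pair at R on TG]
2. ∠GTV = 25°  [R on ray TG]
3. ∠TGV = 54°  [△VTG]
4. ∠RGV = 54°  [R on ray GT]
5. ∠GVR = 12°  [△VRG]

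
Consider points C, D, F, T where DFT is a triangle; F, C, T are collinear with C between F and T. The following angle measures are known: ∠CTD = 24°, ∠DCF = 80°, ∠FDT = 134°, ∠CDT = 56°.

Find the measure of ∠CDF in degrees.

1. ∠DTF = 24°  [C on ray TF]
2. ∠DFT = 22°  [△DFT]
3. ∠CFD = 22°  [C on ray FT]
4. ∠CDF = 78°  [△DFC]

∠CDF = 78°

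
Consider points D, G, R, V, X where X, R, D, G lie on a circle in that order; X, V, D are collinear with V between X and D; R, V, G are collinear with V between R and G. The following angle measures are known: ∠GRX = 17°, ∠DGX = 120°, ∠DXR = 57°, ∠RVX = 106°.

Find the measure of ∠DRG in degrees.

1. ∠GDX = 17°  [same arc XG]
2. ∠DXG = 43°  [△XDG]
3. ∠DRG = 43°  [same arc DG]

∠DRG = 43°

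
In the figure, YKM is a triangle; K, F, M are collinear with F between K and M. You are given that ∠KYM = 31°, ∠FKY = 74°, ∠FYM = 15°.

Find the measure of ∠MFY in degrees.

∠MFY = 90°

1. ∠MKY = 74°  [F on ray KM]
2. ∠KMY = 75°  [△YKM]
3. ∠FMY = 75°  [F on ray MK]
4. ∠MFY = 90°  [△YFM]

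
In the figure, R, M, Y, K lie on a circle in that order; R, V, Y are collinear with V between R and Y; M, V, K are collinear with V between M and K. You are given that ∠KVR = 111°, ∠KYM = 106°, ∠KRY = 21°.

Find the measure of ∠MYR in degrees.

∠MYR = 48°

1. ∠MVY = 111°  [vertical angles at V]
2. ∠KMY = 21°  [same arc YK]
3. ∠MYR = 48°  [△MVY]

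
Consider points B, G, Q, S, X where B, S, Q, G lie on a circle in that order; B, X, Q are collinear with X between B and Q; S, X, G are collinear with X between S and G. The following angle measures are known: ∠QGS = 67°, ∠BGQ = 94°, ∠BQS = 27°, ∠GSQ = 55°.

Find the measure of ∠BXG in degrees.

1. ∠BGS = 27°  [same arc BS]
2. ∠GBQ = 55°  [same arc QG]
3. ∠BXG = 98°  [△BXG]

∠BXG = 98°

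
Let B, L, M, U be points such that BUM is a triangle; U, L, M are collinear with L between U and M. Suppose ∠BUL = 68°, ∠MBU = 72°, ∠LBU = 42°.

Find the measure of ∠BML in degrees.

∠BML = 40°

1. ∠BUM = 68°  [L on ray UM]
2. ∠BMU = 40°  [△BUM]
3. ∠BML = 40°  [L on ray MU]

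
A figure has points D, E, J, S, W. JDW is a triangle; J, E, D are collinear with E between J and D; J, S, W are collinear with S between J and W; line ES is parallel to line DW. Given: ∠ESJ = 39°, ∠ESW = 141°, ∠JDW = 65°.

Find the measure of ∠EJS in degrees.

1. ∠DWJ = 39°  [ES∥DW, corresponding at S]
2. ∠DJW = 76°  [△JDW]
3. ∠EJS = 76°  [E on JD, S on JW]

∠EJS = 76°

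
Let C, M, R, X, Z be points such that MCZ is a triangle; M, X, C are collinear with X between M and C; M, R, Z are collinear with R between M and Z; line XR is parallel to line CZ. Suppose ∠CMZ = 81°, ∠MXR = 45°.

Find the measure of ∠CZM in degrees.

1. ∠RMX = 81°  [X on MC, R on MZ]
2. ∠MRX = 54°  [△MXR]
3. ∠CZM = 54°  [XR∥CZ, corresponding at R]

∠CZM = 54°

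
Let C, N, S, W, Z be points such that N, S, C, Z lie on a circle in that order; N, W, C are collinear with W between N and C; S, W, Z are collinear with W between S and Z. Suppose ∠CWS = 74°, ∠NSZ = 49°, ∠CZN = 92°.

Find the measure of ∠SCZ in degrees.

∠SCZ = 116°

1. ∠NWZ = 74°  [vertical angles at W]
2. ∠NCZ = 49°  [same arc NZ]
3. ∠CNZ = 39°  [△NCZ]
4. ∠CWZ = 106°  [linear pair at W on NC]
5. ∠CZS = 25°  [△CWZ]
6. ∠CSZ = 39°  [same arc CZ]
7. ∠SCZ = 116°  [△SCZ]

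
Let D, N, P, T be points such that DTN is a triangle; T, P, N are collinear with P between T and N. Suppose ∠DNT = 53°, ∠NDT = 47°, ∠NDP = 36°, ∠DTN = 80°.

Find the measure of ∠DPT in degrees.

1. ∠DNP = 53°  [P on ray NT]
2. ∠DPN = 91°  [△DPN]
3. ∠DPT = 89°  [linear pair at P on TN]

∠DPT = 89°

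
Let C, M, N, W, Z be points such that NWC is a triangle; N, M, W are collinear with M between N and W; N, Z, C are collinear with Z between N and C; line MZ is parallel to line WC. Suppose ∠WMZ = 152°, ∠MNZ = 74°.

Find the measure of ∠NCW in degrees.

1. ∠NMZ = 28°  [linear pair at M on NW]
2. ∠MZN = 78°  [△NMZ]
3. ∠NCW = 78°  [MZ∥WC, corresponding at Z]

∠NCW = 78°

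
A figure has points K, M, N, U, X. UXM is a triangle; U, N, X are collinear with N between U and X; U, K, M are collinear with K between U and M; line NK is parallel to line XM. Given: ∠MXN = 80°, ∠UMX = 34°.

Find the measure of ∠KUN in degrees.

∠KUN = 66°

1. ∠MXU = 80°  [N on ray XU]
2. ∠MUX = 66°  [△UXM]
3. ∠KUN = 66°  [N on UX, K on UM]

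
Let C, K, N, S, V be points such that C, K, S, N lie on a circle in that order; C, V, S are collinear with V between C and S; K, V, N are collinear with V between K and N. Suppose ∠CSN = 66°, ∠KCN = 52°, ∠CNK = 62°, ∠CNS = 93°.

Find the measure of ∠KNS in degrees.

∠KNS = 31°

1. ∠NCS = 21°  [△CSN]
2. ∠KSN = 128°  [cyclic CKSN, opposite ∠C+∠S]
3. ∠NKS = 21°  [same arc SN]
4. ∠KNS = 31°  [△KSN]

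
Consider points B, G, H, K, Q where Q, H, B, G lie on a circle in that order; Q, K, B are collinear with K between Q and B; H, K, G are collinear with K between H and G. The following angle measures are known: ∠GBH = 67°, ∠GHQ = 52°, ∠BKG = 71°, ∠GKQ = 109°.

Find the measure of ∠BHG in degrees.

∠BHG = 56°

1. ∠GBQ = 52°  [same arc QG]
2. ∠BGH = 57°  [△BKG]
3. ∠BHG = 56°  [△HBG]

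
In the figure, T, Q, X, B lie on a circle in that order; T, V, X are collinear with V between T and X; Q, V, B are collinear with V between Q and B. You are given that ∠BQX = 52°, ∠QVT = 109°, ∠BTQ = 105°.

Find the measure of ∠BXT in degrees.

∠BXT = 18°

1. ∠BVX = 109°  [vertical angles at V]
2. ∠BXQ = 75°  [cyclic TQXB, opposite ∠T+∠X]
3. ∠QBX = 53°  [△QXB]
4. ∠BXT = 18°  [△XVB]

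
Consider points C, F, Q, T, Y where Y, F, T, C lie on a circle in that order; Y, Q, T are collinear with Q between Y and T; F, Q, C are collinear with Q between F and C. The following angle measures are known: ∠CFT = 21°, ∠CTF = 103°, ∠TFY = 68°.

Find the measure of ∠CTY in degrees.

∠CTY = 47°

1. ∠CYT = 21°  [same arc TC]
2. ∠TCY = 112°  [cyclic YFTC, opposite ∠F+∠C]
3. ∠CTY = 47°  [△YTC]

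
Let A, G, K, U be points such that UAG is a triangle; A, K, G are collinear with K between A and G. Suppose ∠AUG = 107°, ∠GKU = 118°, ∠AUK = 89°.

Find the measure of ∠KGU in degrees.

∠KGU = 44°

1. ∠AKU = 62°  [linear pair at K on AG]
2. ∠KAU = 29°  [△UAK]
3. ∠GAU = 29°  [K on ray AG]
4. ∠AGU = 44°  [△UAG]
5. ∠KGU = 44°  [K on ray GA]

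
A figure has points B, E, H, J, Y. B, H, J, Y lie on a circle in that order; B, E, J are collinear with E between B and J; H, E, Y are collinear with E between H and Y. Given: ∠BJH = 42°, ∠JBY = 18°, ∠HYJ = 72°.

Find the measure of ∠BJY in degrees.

∠BJY = 48°

1. ∠BYH = 42°  [same arc BH]
2. ∠BEY = 120°  [△BEY]
3. ∠JEY = 60°  [linear pair at E on BJ]
4. ∠BJY = 48°  [△JEY]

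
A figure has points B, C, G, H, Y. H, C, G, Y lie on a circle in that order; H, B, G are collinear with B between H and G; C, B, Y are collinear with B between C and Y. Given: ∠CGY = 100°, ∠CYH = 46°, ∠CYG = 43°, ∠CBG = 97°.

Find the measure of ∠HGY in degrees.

1. ∠CHY = 80°  [cyclic HCGY, opposite ∠H+∠G]
2. ∠HCY = 54°  [△HCY]
3. ∠HGY = 54°  [same arc HY]

∠HGY = 54°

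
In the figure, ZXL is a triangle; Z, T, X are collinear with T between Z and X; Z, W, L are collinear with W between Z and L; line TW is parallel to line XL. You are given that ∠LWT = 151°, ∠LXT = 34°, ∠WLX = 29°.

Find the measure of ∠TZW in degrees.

∠TZW = 117°

1. ∠LXZ = 34°  [T on ray XZ]
2. ∠XLZ = 29°  [W on ray LZ]
3. ∠LZX = 117°  [△ZXL]
4. ∠TZW = 117°  [T on ZX, W on ZL]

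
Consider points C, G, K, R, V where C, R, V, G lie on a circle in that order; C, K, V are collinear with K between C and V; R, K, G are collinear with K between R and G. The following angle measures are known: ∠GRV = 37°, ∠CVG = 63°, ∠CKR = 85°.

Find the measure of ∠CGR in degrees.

∠CGR = 48°

1. ∠GCV = 37°  [same arc VG]
2. ∠GKV = 85°  [vertical angles at K]
3. ∠CKG = 95°  [linear pair at K on CV]
4. ∠CGR = 48°  [△CKG]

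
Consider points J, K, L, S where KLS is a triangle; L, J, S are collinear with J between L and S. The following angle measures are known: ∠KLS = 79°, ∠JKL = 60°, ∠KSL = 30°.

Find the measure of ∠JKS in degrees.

1. ∠JLK = 79°  [J on ray LS]
2. ∠KJL = 41°  [△KLJ]
3. ∠JSK = 30°  [J on ray SL]
4. ∠KJS = 139°  [linear pair at J on LS]
5. ∠JKS = 11°  [△KJS]

∠JKS = 11°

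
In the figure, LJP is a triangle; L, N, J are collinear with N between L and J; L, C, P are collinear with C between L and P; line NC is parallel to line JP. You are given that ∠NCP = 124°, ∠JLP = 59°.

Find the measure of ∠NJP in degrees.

∠NJP = 65°

1. ∠LCN = 56°  [linear pair at C on LP]
2. ∠CLN = 59°  [N on LJ, C on LP]
3. ∠CNL = 65°  [△LNC]
4. ∠CNJ = 115°  [linear pair at N on LJ]
5. ∠NJP = 65°  [NC∥JP, co-interior at J–N]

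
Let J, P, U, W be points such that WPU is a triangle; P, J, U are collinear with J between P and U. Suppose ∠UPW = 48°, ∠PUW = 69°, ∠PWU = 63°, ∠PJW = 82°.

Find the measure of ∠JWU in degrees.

∠JWU = 13°

1. ∠JUW = 69°  [J on ray UP]
2. ∠UJW = 98°  [linear pair at J on PU]
3. ∠JWU = 13°  [△WJU]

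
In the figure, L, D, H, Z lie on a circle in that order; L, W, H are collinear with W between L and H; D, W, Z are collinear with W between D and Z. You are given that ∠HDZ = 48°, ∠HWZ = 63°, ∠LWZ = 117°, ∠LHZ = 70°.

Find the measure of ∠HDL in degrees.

1. ∠HLZ = 48°  [same arc HZ]
2. ∠HZL = 62°  [△LHZ]
3. ∠HDL = 118°  [cyclic LDHZ, opposite ∠D+∠Z]

∠HDL = 118°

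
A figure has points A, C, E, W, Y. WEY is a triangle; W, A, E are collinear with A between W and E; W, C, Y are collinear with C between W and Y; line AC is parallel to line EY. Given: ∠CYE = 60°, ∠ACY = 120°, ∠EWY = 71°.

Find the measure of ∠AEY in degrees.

1. ∠EYW = 60°  [C on ray YW]
2. ∠WEY = 49°  [△WEY]
3. ∠AEY = 49°  [A on ray EW]

∠AEY = 49°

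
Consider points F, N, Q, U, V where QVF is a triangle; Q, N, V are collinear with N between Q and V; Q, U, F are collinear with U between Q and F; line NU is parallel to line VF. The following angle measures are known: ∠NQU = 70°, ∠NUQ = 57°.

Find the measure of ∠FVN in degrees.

∠FVN = 53°

1. ∠QNU = 53°  [△QNU]
2. ∠UNV = 127°  [linear pair at N on QV]
3. ∠FVN = 53°  [NU∥VF, co-interior at V–N]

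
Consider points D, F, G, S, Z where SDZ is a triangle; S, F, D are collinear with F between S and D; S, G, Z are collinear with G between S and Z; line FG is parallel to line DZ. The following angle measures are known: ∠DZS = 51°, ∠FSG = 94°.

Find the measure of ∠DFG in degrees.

1. ∠FGS = 51°  [FG∥DZ, corresponding at G]
2. ∠GFS = 35°  [△SFG]
3. ∠DFG = 145°  [linear pair at F on SD]

∠DFG = 145°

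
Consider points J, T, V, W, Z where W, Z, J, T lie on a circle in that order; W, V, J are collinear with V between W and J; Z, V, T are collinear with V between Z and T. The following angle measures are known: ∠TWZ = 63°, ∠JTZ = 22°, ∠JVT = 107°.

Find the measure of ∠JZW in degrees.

1. ∠TJZ = 117°  [cyclic WZJT, opposite ∠W+∠J]
2. ∠JZT = 41°  [△ZJT]
3. ∠TJW = 51°  [△JVT]
4. ∠JWT = 41°  [same arc JT]
5. ∠JTW = 88°  [△WJT]
6. ∠JZW = 92°  [cyclic WZJT, opposite ∠Z+∠T]

∠JZW = 92°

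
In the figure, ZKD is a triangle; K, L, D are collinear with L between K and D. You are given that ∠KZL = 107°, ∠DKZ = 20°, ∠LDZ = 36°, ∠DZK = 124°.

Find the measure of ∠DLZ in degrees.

1. ∠LKZ = 20°  [L on ray KD]
2. ∠KLZ = 53°  [△ZKL]
3. ∠DLZ = 127°  [linear pair at L on KD]

∠DLZ = 127°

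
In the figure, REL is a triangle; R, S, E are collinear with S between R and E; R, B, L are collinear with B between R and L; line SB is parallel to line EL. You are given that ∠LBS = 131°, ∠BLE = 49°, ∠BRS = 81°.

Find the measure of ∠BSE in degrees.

1. ∠RBS = 49°  [linear pair at B on RL]
2. ∠BSR = 50°  [△RSB]
3. ∠BSE = 130°  [linear pair at S on RE]

∠BSE = 130°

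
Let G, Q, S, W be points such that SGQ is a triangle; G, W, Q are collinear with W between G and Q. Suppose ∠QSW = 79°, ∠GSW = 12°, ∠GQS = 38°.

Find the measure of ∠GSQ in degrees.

∠GSQ = 91°

1. ∠SQW = 38°  [W on ray QG]
2. ∠QWS = 63°  [△SWQ]
3. ∠GWS = 117°  [linear pair at W on GQ]
4. ∠SGW = 51°  [△SGW]
5. ∠QGS = 51°  [W on ray GQ]
6. ∠GSQ = 91°  [△SGQ]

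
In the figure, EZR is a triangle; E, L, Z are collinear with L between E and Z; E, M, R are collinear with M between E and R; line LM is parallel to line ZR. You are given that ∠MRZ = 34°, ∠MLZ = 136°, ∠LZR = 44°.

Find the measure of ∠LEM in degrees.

1. ∠ERZ = 34°  [M on ray RE]
2. ∠ELM = 44°  [linear pair at L on EZ]
3. ∠EML = 34°  [LM∥ZR, corresponding at M]
4. ∠LEM = 102°  [△ELM]

∠LEM = 102°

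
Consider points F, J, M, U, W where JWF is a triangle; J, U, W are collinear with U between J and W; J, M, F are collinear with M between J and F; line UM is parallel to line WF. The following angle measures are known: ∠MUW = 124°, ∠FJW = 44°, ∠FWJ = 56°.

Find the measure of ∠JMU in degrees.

1. ∠JUM = 56°  [linear pair at U on JW]
2. ∠MJU = 44°  [U on JW, M on JF]
3. ∠JMU = 80°  [△JUM]

∠JMU = 80°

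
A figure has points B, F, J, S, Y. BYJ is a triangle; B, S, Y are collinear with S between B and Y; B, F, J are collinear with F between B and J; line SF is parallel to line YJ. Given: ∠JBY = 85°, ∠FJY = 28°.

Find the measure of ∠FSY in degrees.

∠FSY = 113°

1. ∠BJY = 28°  [F on ray JB]
2. ∠BYJ = 67°  [△BYJ]
3. ∠BSF = 67°  [SF∥YJ, corresponding at S]
4. ∠FSY = 113°  [linear pair at S on BY]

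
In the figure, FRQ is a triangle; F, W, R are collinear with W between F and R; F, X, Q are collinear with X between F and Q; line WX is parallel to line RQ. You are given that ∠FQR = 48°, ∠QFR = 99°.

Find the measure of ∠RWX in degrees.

1. ∠FRQ = 33°  [△FRQ]
2. ∠FWX = 33°  [WX∥RQ, corresponding at W]
3. ∠RWX = 147°  [linear pair at W on FR]

∠RWX = 147°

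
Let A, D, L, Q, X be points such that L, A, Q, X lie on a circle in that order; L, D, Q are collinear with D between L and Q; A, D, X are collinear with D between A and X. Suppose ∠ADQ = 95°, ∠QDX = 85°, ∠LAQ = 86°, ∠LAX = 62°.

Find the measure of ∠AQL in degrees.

∠AQL = 61°

1. ∠ADL = 85°  [linear pair at D on LQ]
2. ∠ALQ = 33°  [△LDA]
3. ∠AQL = 61°  [△LAQ]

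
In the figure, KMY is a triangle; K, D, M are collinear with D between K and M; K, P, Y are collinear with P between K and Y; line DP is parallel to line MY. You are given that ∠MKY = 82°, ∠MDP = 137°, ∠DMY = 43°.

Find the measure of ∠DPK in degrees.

∠DPK = 55°

1. ∠DKP = 82°  [D on KM, P on KY]
2. ∠KDP = 43°  [linear pair at D on KM]
3. ∠DPK = 55°  [△KDP]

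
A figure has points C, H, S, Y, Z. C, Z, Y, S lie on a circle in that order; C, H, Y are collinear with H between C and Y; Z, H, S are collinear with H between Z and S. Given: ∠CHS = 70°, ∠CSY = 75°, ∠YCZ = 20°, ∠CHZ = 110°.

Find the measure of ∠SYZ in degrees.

1. ∠YHZ = 70°  [vertical angles at H]
2. ∠CZY = 105°  [cyclic CZYS, opposite ∠Z+∠S]
3. ∠YSZ = 20°  [same arc ZY]
4. ∠CYZ = 55°  [△CZY]
5. ∠SZY = 55°  [△ZHY]
6. ∠SYZ = 105°  [△ZYS]

∠SYZ = 105°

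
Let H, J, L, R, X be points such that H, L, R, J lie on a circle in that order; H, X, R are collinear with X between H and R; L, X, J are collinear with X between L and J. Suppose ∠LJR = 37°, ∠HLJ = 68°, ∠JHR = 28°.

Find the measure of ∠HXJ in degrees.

1. ∠HRJ = 68°  [same arc HJ]
2. ∠JXR = 75°  [△RXJ]
3. ∠HXJ = 105°  [linear pair at X on HR]

∠HXJ = 105°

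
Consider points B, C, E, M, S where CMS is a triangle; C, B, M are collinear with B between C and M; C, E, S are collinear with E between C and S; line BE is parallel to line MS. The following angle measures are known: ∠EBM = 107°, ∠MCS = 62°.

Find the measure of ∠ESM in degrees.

∠ESM = 45°

1. ∠CBE = 73°  [linear pair at B on CM]
2. ∠BCE = 62°  [B on CM, E on CS]
3. ∠BEC = 45°  [△CBE]
4. ∠BES = 135°  [linear pair at E on CS]
5. ∠ESM = 45°  [BE∥MS, co-interior at S–E]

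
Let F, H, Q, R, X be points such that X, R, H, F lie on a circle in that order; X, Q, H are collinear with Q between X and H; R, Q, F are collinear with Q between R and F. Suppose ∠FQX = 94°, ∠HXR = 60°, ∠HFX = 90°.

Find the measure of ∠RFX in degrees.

1. ∠HRX = 90°  [cyclic XRHF, opposite ∠R+∠F]
2. ∠RHX = 30°  [△XRH]
3. ∠RFX = 30°  [same arc XR]

∠RFX = 30°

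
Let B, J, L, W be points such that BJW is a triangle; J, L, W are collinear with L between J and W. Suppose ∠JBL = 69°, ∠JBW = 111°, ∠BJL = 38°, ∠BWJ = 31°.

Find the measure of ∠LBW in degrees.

1. ∠BLJ = 73°  [△BJL]
2. ∠BWL = 31°  [L on ray WJ]
3. ∠BLW = 107°  [linear pair at L on JW]
4. ∠LBW = 42°  [△BLW]

∠LBW = 42°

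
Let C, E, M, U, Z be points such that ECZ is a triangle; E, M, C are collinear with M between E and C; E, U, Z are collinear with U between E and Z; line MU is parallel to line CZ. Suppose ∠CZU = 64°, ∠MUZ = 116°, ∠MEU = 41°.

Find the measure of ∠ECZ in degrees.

∠ECZ = 75°

1. ∠CZE = 64°  [U on ray ZE]
2. ∠CEZ = 41°  [M on EC, U on EZ]
3. ∠ECZ = 75°  [△ECZ]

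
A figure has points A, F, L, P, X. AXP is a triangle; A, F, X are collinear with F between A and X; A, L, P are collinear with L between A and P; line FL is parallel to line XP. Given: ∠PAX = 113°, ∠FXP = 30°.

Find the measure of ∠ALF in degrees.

∠ALF = 37°

1. ∠AXP = 30°  [F on ray XA]
2. ∠APX = 37°  [△AXP]
3. ∠ALF = 37°  [FL∥XP, corresponding at L]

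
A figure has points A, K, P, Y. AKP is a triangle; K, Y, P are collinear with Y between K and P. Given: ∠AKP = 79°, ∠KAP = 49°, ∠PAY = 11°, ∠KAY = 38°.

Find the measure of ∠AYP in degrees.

1. ∠AKY = 79°  [Y on ray KP]
2. ∠AYK = 63°  [△AKY]
3. ∠AYP = 117°  [linear pair at Y on KP]

∠AYP = 117°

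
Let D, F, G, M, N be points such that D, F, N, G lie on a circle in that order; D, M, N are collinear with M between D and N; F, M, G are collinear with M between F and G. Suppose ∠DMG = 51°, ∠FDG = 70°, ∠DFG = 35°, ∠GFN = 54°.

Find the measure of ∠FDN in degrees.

∠FDN = 16°

1. ∠FNG = 110°  [cyclic DFNG, opposite ∠D+∠N]
2. ∠FGN = 16°  [△FNG]
3. ∠FDN = 16°  [same arc FN]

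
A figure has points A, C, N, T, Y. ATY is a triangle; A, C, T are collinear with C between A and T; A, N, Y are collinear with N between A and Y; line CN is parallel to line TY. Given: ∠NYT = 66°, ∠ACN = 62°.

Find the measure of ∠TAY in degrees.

1. ∠AYT = 66°  [N on ray YA]
2. ∠ATY = 62°  [CN∥TY, corresponding at C]
3. ∠TAY = 52°  [△ATY]

∠TAY = 52°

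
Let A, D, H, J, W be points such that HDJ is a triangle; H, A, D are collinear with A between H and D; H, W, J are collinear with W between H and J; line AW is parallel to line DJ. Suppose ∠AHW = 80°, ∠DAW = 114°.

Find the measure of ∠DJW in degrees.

1. ∠HAW = 66°  [linear pair at A on HD]
2. ∠AWH = 34°  [△HAW]
3. ∠AWJ = 146°  [linear pair at W on HJ]
4. ∠DJW = 34°  [AW∥DJ, co-interior at J–W]

∠DJW = 34°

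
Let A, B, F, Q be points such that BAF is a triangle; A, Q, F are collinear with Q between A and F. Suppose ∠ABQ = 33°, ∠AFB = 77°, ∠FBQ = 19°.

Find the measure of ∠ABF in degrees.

1. ∠BFQ = 77°  [Q on ray FA]
2. ∠BQF = 84°  [△BQF]
3. ∠AQB = 96°  [linear pair at Q on AF]
4. ∠BAQ = 51°  [△BAQ]
5. ∠BAF = 51°  [Q on ray AF]
6. ∠ABF = 52°  [△BAF]

∠ABF = 52°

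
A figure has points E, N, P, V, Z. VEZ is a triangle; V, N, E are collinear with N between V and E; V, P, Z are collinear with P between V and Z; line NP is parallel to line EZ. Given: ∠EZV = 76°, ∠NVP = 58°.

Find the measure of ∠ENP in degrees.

1. ∠NPV = 76°  [NP∥EZ, corresponding at P]
2. ∠PNV = 46°  [△VNP]
3. ∠ENP = 134°  [linear pair at N on VE]

∠ENP = 134°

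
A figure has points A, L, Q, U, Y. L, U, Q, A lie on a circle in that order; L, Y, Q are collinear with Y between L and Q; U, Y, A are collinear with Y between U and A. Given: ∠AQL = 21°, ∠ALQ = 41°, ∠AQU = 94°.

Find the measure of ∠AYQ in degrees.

1. ∠AUQ = 41°  [same arc QA]
2. ∠QAU = 45°  [△UQA]
3. ∠AYQ = 114°  [△QYA]

∠AYQ = 114°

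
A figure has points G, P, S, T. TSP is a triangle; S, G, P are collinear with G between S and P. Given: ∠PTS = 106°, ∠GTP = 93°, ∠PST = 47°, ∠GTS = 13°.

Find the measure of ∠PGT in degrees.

∠PGT = 60°

1. ∠GST = 47°  [G on ray SP]
2. ∠SGT = 120°  [△TSG]
3. ∠PGT = 60°  [linear pair at G on SP]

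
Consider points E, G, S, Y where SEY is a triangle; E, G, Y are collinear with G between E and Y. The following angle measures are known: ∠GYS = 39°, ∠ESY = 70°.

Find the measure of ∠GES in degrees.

1. ∠EYS = 39°  [G on ray YE]
2. ∠SEY = 71°  [△SEY]
3. ∠GES = 71°  [G on ray EY]

∠GES = 71°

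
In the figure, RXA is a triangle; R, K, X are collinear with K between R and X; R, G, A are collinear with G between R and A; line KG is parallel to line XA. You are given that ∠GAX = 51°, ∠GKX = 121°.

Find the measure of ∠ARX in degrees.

∠ARX = 70°

1. ∠RAX = 51°  [G on ray AR]
2. ∠GKR = 59°  [linear pair at K on RX]
3. ∠KGR = 51°  [KG∥XA, corresponding at G]
4. ∠GRK = 70°  [△RKG]
5. ∠ARX = 70°  [K on RX, G on RA]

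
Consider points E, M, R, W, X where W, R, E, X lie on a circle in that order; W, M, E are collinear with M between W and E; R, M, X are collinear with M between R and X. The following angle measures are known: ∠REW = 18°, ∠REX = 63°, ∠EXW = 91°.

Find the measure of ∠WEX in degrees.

∠WEX = 45°

1. ∠RXW = 18°  [same arc WR]
2. ∠RWX = 117°  [cyclic WREX, opposite ∠W+∠E]
3. ∠WRX = 45°  [△WRX]
4. ∠WEX = 45°  [same arc WX]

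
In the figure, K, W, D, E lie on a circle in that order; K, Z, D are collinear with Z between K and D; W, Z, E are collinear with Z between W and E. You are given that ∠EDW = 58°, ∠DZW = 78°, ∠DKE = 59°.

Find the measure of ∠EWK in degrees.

∠EWK = 15°

1. ∠EKW = 122°  [cyclic KWDE, opposite ∠K+∠D]
2. ∠EZK = 78°  [vertical angles at Z]
3. ∠KEW = 43°  [△KZE]
4. ∠EWK = 15°  [△KWE]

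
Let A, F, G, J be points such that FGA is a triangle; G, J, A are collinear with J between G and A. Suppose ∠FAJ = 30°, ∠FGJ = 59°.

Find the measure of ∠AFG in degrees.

1. ∠FAG = 30°  [J on ray AG]
2. ∠AGF = 59°  [J on ray GA]
3. ∠AFG = 91°  [△FGA]

∠AFG = 91°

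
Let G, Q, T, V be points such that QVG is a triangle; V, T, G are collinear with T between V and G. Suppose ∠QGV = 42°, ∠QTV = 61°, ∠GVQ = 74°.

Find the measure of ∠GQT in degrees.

1. ∠QGT = 42°  [T on ray GV]
2. ∠GTQ = 119°  [linear pair at T on VG]
3. ∠GQT = 19°  [△QTG]

∠GQT = 19°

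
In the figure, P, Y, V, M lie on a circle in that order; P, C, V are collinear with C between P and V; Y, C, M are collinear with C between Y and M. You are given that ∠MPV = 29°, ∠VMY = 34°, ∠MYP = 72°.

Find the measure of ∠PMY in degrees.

∠PMY = 45°

1. ∠MYV = 29°  [same arc VM]
2. ∠MVY = 117°  [△YVM]
3. ∠MPY = 63°  [cyclic PYVM, opposite ∠P+∠V]
4. ∠PMY = 45°  [△PYM]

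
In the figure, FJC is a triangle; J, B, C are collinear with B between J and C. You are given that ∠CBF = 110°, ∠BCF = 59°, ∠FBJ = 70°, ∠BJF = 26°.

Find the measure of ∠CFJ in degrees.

1. ∠FCJ = 59°  [B on ray CJ]
2. ∠CJF = 26°  [B on ray JC]
3. ∠CFJ = 95°  [△FJC]

∠CFJ = 95°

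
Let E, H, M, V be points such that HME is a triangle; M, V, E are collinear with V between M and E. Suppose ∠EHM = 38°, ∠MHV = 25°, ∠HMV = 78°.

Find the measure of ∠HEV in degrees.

1. ∠EMH = 78°  [V on ray ME]
2. ∠HEM = 64°  [△HME]
3. ∠HEV = 64°  [V on ray EM]

∠HEV = 64°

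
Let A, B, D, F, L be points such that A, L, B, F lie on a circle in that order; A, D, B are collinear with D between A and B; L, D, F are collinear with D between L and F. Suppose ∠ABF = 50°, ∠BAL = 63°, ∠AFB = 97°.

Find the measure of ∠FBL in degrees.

∠FBL = 84°

1. ∠BAF = 33°  [△ABF]
2. ∠BFL = 63°  [same arc LB]
3. ∠BLF = 33°  [same arc BF]
4. ∠FBL = 84°  [△LBF]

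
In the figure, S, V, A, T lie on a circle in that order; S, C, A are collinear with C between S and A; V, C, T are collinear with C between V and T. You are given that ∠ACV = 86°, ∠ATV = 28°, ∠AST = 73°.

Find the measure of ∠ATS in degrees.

1. ∠SCT = 86°  [vertical angles at C]
2. ∠ACT = 94°  [linear pair at C on SA]
3. ∠SAT = 58°  [△ACT]
4. ∠ATS = 49°  [△SAT]

∠ATS = 49°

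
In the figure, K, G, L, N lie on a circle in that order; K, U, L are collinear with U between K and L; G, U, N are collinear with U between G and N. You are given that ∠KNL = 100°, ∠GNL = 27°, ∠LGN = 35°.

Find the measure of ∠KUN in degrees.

1. ∠KGL = 80°  [cyclic KGLN, opposite ∠G+∠N]
2. ∠GKL = 27°  [same arc GL]
3. ∠LKN = 35°  [same arc LN]
4. ∠GLK = 73°  [△KGL]
5. ∠GNK = 73°  [same arc KG]
6. ∠KUN = 72°  [△KUN]

∠KUN = 72°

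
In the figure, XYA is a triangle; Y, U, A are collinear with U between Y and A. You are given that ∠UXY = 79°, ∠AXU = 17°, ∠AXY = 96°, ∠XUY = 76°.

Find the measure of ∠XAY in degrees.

∠XAY = 59°

1. ∠UYX = 25°  [△XYU]
2. ∠AYX = 25°  [U on ray YA]
3. ∠XAY = 59°  [△XYA]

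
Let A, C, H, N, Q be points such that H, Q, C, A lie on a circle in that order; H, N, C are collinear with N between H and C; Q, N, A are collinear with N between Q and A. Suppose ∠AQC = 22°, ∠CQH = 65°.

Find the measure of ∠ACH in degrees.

1. ∠AHC = 22°  [same arc CA]
2. ∠CAH = 115°  [cyclic HQCA, opposite ∠Q+∠A]
3. ∠ACH = 43°  [△HCA]

∠ACH = 43°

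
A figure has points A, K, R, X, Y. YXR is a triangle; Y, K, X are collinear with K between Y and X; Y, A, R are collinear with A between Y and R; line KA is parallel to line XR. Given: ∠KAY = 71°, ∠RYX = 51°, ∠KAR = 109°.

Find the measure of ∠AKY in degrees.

1. ∠XRY = 71°  [KA∥XR, corresponding at A]
2. ∠RXY = 58°  [△YXR]
3. ∠AKY = 58°  [KA∥XR, corresponding at K]

∠AKY = 58°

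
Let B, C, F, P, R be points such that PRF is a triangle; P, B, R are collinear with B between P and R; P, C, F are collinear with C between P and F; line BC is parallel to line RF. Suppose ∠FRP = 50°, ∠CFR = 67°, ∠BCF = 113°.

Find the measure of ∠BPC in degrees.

1. ∠CBP = 50°  [BC∥RF, corresponding at B]
2. ∠BCP = 67°  [linear pair at C on PF]
3. ∠BPC = 63°  [△PBC]

∠BPC = 63°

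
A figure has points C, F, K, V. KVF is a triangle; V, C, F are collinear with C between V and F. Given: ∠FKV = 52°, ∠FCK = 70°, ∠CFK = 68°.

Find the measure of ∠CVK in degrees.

1. ∠KFV = 68°  [C on ray FV]
2. ∠FVK = 60°  [△KVF]
3. ∠CVK = 60°  [C on ray VF]

∠CVK = 60°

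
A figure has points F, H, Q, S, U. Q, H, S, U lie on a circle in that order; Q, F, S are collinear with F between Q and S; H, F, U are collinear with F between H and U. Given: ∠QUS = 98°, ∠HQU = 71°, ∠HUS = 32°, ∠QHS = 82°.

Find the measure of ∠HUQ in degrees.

1. ∠HQS = 32°  [same arc HS]
2. ∠HSQ = 66°  [△QHS]
3. ∠HUQ = 66°  [same arc QH]

∠HUQ = 66°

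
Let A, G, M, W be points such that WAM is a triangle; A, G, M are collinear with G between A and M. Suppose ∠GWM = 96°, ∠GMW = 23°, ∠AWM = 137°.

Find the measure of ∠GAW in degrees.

∠GAW = 20°

1. ∠AMW = 23°  [G on ray MA]
2. ∠MAW = 20°  [△WAM]
3. ∠GAW = 20°  [G on ray AM]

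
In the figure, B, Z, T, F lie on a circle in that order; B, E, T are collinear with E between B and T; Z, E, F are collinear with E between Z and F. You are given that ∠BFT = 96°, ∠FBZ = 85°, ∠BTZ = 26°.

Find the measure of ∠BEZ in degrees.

∠BEZ = 41°

1. ∠BZT = 84°  [cyclic BZTF, opposite ∠Z+∠F]
2. ∠BFZ = 26°  [same arc BZ]
3. ∠TBZ = 70°  [△BZT]
4. ∠BZF = 69°  [△BZF]
5. ∠BEZ = 41°  [△BEZ]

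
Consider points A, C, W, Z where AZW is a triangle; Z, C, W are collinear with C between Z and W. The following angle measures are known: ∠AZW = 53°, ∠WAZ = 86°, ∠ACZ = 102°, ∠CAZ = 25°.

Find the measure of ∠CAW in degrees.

∠CAW = 61°

1. ∠AWZ = 41°  [△AZW]
2. ∠ACW = 78°  [linear pair at C on ZW]
3. ∠AWC = 41°  [C on ray WZ]
4. ∠CAW = 61°  [△ACW]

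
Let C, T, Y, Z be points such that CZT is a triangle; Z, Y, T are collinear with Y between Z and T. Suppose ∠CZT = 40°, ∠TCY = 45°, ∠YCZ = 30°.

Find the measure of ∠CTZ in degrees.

1. ∠CZY = 40°  [Y on ray ZT]
2. ∠CYZ = 110°  [△CZY]
3. ∠CYT = 70°  [linear pair at Y on ZT]
4. ∠CTY = 65°  [△CYT]
5. ∠CTZ = 65°  [Y on ray TZ]

∠CTZ = 65°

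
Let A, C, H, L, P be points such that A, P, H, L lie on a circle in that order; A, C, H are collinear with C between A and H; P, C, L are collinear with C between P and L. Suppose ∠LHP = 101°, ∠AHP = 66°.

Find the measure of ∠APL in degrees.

1. ∠LAP = 79°  [cyclic APHL, opposite ∠A+∠H]
2. ∠ALP = 66°  [same arc AP]
3. ∠APL = 35°  [△APL]

∠APL = 35°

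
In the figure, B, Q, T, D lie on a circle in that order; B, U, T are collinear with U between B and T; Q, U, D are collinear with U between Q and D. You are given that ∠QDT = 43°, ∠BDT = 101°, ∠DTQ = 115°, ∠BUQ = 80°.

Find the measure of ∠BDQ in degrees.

∠BDQ = 58°

1. ∠QBT = 43°  [same arc QT]
2. ∠DBQ = 65°  [cyclic BQTD, opposite ∠B+∠T]
3. ∠BQD = 57°  [△BUQ]
4. ∠BDQ = 58°  [△BQD]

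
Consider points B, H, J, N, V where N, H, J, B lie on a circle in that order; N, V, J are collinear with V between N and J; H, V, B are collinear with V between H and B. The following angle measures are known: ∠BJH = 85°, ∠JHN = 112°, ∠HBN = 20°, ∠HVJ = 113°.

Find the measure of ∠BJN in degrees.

1. ∠BNH = 95°  [cyclic NHJB, opposite ∠N+∠J]
2. ∠BHN = 65°  [△NHB]
3. ∠BJN = 65°  [same arc NB]

∠BJN = 65°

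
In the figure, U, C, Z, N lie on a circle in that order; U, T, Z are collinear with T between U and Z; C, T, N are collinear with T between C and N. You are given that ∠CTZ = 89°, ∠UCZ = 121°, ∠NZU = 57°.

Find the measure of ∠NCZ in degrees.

∠NCZ = 64°

1. ∠UNZ = 59°  [cyclic UCZN, opposite ∠C+∠N]
2. ∠NUZ = 64°  [△UZN]
3. ∠NCZ = 64°  [same arc ZN]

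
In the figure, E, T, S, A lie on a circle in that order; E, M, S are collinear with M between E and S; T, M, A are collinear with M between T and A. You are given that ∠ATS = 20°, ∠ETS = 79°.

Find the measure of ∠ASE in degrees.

1. ∠AES = 20°  [same arc SA]
2. ∠EAS = 101°  [cyclic ETSA, opposite ∠T+∠A]
3. ∠ASE = 59°  [△ESA]

∠ASE = 59°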